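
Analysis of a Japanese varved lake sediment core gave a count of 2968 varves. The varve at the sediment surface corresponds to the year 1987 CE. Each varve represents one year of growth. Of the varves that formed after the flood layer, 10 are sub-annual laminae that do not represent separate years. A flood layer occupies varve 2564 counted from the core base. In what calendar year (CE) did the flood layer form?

1593 CE

2968 − 2564 = 404 varves lie beyond the flood layer toward the sediment surface.
Removing the 10 false varves leaves 404 − 10 = 394 true varves beyond the flood layer.
1987 − 394 = 1593 CE.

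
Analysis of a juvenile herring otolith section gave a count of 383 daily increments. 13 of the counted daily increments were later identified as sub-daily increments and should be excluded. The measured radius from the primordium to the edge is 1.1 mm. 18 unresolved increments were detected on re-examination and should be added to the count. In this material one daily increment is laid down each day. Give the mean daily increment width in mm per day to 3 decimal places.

0.003 mm per day

After corrections the count is 383 − 13 + 18 = 388 daily increments.
Mean rate = 1.1 mm / 388 days ≈ 0.003 mm per day.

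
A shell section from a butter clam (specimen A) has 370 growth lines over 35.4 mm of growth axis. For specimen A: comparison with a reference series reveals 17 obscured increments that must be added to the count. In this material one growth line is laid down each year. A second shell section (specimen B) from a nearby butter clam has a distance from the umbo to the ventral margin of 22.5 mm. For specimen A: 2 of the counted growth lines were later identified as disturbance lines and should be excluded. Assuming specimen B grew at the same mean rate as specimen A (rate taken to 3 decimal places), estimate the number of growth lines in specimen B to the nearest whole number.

245 growth lines

Specimen A: after corrections the count is 370 − 2 + 17 = 385 growth lines.
A: 35.4 mm over 385 years gives 35.4 / 385 ≈ 0.092 mm/yr.
B spans 22.5 / 0.092 = 244.57 years ≈ 245 growth lines.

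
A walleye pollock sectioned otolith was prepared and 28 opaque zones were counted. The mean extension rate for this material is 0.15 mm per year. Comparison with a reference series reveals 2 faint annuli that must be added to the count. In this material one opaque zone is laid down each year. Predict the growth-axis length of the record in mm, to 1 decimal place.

Adjusted count: 28 + 2 = 30 opaque zones.
Length ≈ 0.15 × 30 = 4.5 mm.

4.5 mm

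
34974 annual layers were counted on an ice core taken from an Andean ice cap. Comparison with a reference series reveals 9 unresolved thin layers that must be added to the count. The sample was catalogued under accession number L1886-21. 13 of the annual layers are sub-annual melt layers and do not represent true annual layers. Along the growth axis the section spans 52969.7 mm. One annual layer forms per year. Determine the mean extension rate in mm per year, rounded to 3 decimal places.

After corrections the count is 34974 − 13 + 9 = 34970 annual layers.
Mean rate = 52969.7 mm / 34970 years ≈ 1.515 mm per year.

1.515 mm per year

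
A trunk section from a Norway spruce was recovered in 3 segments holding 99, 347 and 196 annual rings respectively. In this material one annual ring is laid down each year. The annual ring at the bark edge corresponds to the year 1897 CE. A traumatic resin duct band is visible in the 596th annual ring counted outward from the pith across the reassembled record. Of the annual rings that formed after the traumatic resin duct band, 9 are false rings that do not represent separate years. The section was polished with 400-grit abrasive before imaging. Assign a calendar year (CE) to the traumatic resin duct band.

Total annual rings = 99 + 347 + 196 = 642.
The traumatic resin duct band sits at annual ring 596 from the pith, so 642 − 596 = 46 annual rings formed after it.
Removing the 9 false annual rings leaves 46 − 9 = 37 true annual rings beyond the traumatic resin duct band.
1897 − 37 = 1860 CE.

1860 CE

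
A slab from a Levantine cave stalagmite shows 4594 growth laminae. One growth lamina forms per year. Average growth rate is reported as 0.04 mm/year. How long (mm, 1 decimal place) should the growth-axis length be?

183.8 mm

The record spans 4594 years at 0.04 mm per year.
Predicted length = 0.04 mm/year × 4594 years = 183.8 mm.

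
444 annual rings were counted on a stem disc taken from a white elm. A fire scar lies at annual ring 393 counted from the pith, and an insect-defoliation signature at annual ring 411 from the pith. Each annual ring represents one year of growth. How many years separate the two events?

Separation: 411 − 393 = 18 annual rings.
That is 18 years at one annual ring per year.

18 years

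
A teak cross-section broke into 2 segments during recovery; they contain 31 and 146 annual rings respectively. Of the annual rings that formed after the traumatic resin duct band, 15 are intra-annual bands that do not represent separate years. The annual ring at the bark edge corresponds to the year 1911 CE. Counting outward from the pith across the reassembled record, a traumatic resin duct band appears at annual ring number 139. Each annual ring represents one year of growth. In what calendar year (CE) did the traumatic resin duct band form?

Total annual rings = 31 + 146 = 177.
Between annual ring 139 and the bark edge there are 177 − 139 = 38 annual rings.
Excluding 15 false annual rings: 38 − 15 = 23.
1911 − 23 = 1888 CE.

1888 CE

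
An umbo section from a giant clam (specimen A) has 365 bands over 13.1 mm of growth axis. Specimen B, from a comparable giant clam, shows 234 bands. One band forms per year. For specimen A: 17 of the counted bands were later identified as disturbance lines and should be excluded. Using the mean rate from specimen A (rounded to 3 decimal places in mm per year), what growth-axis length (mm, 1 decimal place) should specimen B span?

Specimen A: after corrections the count is 365 − 17 = 348 bands.
A: Mean rate = 13.1 mm / 348 years ≈ 0.038 mm/year.
For B, 0.038 mm/year × 234 years = 8.9 mm.

8.9 mm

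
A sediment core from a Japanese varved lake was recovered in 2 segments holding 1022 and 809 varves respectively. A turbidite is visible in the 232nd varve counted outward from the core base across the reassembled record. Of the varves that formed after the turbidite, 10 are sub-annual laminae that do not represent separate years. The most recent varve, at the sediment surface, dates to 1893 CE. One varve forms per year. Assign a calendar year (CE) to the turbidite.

304 CE

Total varves = 1022 + 809 = 1831.
1831 − 232 = 1599 varves lie beyond the turbidite toward the sediment surface.
1599 − 10 false = 1589 true varves after the turbidite.
Counting back 1589 years from 1893 CE places the turbidite in 1893 − 1589 = 304 CE.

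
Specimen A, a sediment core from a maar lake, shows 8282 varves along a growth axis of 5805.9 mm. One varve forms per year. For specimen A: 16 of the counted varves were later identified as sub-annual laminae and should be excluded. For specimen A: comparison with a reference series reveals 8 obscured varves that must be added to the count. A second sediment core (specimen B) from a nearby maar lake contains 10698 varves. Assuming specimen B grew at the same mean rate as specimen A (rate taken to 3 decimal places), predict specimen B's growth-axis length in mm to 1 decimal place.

Specimen A: true varve count = 8282 − 16 + 8 = 8274.
A: Extension rate ≈ 5805.9 / 8274 = 0.702 mm per year.
For B, 0.702 mm/year × 10698 years = 7510.0 mm.

7510.0 mm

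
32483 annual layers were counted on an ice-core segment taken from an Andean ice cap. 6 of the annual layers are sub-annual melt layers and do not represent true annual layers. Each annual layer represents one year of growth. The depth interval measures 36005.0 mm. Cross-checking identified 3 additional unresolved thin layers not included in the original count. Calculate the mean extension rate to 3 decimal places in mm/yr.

1.109 mm/yr

True annual layer count = 32483 − 6 + 3 = 32480.
Mean rate = 36005.0 mm / 32480 years ≈ 1.109 mm/yr.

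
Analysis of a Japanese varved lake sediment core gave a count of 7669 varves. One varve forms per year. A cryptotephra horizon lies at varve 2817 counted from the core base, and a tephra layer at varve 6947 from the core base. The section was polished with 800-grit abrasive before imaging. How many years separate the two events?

6947 − 2817 = 4130 varves lie between the two events.
At one varve per year, 4130 years elapsed between them.

4130 years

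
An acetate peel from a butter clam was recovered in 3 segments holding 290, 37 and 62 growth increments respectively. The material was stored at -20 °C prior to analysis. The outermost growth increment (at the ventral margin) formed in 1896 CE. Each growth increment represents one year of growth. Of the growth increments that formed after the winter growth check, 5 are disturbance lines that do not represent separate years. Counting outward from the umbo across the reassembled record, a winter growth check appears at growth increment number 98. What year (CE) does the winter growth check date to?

1610 CE

Total growth increments = 290 + 37 + 62 = 389.
389 − 98 = 291 growth increments lie beyond the winter growth check toward the ventral margin.
291 − 5 false = 286 true growth increments after the winter growth check.
1896 − 286 = 1610 CE.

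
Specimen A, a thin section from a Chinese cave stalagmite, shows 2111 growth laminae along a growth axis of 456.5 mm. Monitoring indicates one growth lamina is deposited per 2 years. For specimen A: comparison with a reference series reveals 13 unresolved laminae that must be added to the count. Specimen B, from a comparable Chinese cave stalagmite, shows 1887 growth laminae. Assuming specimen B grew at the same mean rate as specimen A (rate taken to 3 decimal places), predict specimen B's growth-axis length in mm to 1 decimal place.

Specimen A: true growth lamina count = 2111 + 13 = 2124.
Specimen A: 2124 growth laminae at 2 years each span 2124 × 2 = 4248 years.
A: Extension rate ≈ 456.5 / 4248 = 0.107 mm/year.
Specimen B: multiplying by 2 years per growth lamina: 1887 × 2 = 3774 years. Length of B = 0.107 × 3774 = 403.8 mm.

403.8 mm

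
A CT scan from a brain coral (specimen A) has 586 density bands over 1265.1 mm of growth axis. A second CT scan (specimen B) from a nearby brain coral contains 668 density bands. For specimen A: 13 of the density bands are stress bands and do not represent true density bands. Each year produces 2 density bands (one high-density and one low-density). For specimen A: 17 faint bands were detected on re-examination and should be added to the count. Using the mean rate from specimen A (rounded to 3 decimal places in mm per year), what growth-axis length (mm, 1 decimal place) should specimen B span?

Specimen A: correcting the raw count gives 586 − 13 + 17 = 590 true density bands.
Specimen A: with 2 density bands per year, 590 / 2 = 295 years.
A: 1265.1 mm over 295 years gives 1265.1 / 295 ≈ 4.288 mm per year.
Specimen B: with 2 density bands per year, 668 / 2 = 334 years. B's length ≈ 4.288 × 334 = 1432.2 mm.

1432.2 mm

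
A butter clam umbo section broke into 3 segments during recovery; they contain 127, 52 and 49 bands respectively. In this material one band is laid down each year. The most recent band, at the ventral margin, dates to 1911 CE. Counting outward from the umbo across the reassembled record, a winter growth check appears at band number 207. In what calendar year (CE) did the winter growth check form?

Total bands = 127 + 52 + 49 = 228.
Between band 207 and the ventral margin there are 228 − 207 = 21 bands.
The band at the ventral margin is 1911 CE, so the winter growth check dates to 1911 − 21 = 1890 CE.

1890 CE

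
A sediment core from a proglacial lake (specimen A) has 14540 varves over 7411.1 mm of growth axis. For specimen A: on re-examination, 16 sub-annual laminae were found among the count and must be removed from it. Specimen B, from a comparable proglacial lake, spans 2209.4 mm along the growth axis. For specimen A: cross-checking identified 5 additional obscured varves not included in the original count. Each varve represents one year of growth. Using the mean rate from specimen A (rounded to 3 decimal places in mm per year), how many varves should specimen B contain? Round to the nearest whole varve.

Specimen A: true varve count = 14540 − 16 + 5 = 14529.
A: Extension rate ≈ 7411.1 / 14529 = 0.510 mm/year.
B spans 2209.4 / 0.510 = 4332.16 years ≈ 4332 varves.

4332 varves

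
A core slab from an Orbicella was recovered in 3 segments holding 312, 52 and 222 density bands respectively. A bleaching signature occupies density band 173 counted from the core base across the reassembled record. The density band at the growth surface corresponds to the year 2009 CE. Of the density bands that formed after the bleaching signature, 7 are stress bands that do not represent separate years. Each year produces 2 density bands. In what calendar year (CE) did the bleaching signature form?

1806 CE

Total density bands = 312 + 52 + 222 = 586.
The bleaching signature sits at density band 173 from the core base, so 586 − 173 = 413 density bands formed after it.
Removing the 7 false density bands leaves 413 − 7 = 406 true density bands beyond the bleaching signature.
406 density bands at 2 per year is 406 / 2 = 203 years.
Counting back 203 years from 2009 CE places the bleaching signature in 2009 − 203 = 1806 CE.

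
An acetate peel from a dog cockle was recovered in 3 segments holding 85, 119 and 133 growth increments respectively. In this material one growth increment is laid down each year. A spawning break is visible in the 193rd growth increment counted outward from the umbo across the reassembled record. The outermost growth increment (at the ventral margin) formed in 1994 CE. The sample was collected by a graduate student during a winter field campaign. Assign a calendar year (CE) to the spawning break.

1850 CE

Total growth increments = 85 + 119 + 133 = 337.
The spawning break sits at growth increment 193 from the umbo, so 337 − 193 = 144 growth increments formed after it.
1994 − 144 = 1850 CE.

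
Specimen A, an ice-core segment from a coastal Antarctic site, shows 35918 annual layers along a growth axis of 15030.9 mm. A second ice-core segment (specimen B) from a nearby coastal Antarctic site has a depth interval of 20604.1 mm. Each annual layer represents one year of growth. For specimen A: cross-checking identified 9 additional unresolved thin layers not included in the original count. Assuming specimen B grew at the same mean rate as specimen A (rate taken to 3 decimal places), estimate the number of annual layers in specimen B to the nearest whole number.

49292 annual layers

Specimen A: correcting the raw count gives 35918 + 9 = 35927 true annual layers.
A: 15030.9 mm over 35927 years gives 15030.9 / 35927 ≈ 0.418 mm/year.
For B, 20604.1 / 0.418 = 49292.11 years ≈ 49292 annual layers.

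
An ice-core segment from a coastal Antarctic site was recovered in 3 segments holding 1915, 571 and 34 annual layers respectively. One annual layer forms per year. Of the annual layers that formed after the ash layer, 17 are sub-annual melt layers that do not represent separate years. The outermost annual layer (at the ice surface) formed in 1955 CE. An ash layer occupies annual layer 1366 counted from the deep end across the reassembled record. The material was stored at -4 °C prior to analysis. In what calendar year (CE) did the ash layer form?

818 CE

Total annual layers = 1915 + 571 + 34 = 2520.
Between annual layer 1366 and the ice surface there are 2520 − 1366 = 1154 annual layers.
Excluding 17 false annual layers: 1154 − 17 = 1137.
Counting back 1137 years from 1955 CE places the ash layer in 1955 − 1137 = 818 CE.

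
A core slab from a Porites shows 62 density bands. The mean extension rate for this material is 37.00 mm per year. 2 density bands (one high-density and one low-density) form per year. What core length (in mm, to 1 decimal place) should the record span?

1147.0 mm

62 density bands at 2 per year is 62 / 2 = 31 years.
Predicted length = 37.00 mm/year × 31 years = 1147.0 mm.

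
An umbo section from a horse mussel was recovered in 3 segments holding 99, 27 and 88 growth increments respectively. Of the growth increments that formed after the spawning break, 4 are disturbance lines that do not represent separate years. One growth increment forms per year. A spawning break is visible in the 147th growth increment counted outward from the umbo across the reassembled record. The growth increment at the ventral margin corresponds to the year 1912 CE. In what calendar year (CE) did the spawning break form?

1849 CE

Total growth increments = 99 + 27 + 88 = 214.
Between growth increment 147 and the ventral margin there are 214 − 147 = 67 growth increments.
67 − 4 false = 63 true growth increments after the spawning break.
The growth increment at the ventral margin is 1912 CE, so the spawning break dates to 1912 − 63 = 1849 CE.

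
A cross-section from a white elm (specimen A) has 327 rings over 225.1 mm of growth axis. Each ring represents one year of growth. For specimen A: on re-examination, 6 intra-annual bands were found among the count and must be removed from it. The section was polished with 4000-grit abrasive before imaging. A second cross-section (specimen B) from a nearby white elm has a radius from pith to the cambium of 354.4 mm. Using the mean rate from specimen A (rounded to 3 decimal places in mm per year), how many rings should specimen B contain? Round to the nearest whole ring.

506 rings

Specimen A: adjusted count: 327 − 6 = 321 rings.
A: Extension rate ≈ 225.1 / 321 = 0.701 mm/yr.
For B, 354.4 / 0.701 = 505.56 years ≈ 506 rings.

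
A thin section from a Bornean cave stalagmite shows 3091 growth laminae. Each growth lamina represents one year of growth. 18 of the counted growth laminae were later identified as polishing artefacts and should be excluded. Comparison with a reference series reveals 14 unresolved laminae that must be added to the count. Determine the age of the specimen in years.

3087 years

Adjusted count: 3091 − 18 + 14 = 3087 growth laminae.
With a one-to-one growth lamina periodicity this is 3087 years.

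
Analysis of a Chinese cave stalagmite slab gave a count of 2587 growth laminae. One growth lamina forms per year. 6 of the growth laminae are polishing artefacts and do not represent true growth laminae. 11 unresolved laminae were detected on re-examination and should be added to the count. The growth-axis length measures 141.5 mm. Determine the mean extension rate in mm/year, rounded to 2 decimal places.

0.05 mm/year

Correcting the raw count gives 2587 − 6 + 11 = 2592 true growth laminae.
Extension rate ≈ 141.5 / 2592 = 0.05 mm/year.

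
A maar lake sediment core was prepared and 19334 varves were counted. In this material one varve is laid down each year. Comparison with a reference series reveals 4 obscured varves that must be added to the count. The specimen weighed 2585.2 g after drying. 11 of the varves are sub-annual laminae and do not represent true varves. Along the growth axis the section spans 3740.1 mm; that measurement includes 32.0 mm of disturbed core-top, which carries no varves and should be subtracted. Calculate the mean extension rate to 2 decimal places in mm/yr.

0.19 mm/yr

Adjusted count: 19334 − 11 + 4 = 19327 varves.
The growth record spans 3740.1 − 32.0 = 3708.1 mm.
Mean rate = 3708.1 mm / 19327 years ≈ 0.19 mm/yr.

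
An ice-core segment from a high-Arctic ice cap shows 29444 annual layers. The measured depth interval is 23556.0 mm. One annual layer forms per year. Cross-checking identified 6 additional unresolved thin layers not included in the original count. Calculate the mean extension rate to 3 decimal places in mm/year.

Correcting the raw count gives 29444 + 6 = 29450 true annual layers.
23556.0 mm over 29450 years gives 23556.0 / 29450 ≈ 0.800 mm/year.

0.800 mm/year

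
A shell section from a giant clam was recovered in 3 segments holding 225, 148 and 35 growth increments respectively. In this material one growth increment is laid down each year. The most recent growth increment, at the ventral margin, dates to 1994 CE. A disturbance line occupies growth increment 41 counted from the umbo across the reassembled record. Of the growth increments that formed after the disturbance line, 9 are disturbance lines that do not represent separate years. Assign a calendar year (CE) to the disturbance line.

Total growth increments = 225 + 148 + 35 = 408.
408 − 41 = 367 growth increments lie beyond the disturbance line toward the ventral margin.
367 − 9 false = 358 true growth increments after the disturbance line.
Counting back 358 years from 1994 CE places the disturbance line in 1994 − 358 = 1636 CE.

1636 CE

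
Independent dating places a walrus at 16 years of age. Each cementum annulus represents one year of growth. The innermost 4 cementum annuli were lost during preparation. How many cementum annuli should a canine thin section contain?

At one cementum annulus per year, 16 years correspond to 16 cementum annuli.
Less the 4 uncaptured cementum annuli: 16 − 4 = 12.

12 cementum annuli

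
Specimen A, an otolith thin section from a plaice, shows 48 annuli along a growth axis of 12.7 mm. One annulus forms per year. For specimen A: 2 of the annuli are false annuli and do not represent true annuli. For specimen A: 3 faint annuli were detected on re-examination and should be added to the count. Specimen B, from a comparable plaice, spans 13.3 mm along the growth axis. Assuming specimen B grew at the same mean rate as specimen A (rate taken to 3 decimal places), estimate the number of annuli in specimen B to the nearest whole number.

51 annuli

Specimen A: correcting the raw count gives 48 − 2 + 3 = 49 true annuli.
A: 12.7 mm over 49 years gives 12.7 / 49 ≈ 0.259 mm per year.
For B, 13.3 / 0.259 = 51.35 years ≈ 51 annuli.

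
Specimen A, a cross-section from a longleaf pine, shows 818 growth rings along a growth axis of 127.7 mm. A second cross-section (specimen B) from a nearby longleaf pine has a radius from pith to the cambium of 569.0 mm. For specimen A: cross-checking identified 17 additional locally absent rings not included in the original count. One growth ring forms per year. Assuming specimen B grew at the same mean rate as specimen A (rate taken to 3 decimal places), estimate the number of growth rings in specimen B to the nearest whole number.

3719 growth rings

Specimen A: after corrections the count is 818 + 17 = 835 growth rings.
A: 127.7 mm over 835 years gives 127.7 / 835 ≈ 0.153 mm per year.
Specimen B: 569.0 mm / 0.153 mm per year = 3718.95 years ≈ 3719 growth rings.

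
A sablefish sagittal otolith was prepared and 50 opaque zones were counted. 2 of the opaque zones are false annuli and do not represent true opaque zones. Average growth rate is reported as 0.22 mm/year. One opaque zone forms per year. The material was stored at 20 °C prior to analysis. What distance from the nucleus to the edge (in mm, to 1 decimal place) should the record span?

Correcting the raw count gives 50 − 2 = 48 true opaque zones.
48 years at 0.22 mm/year gives 0.22 × 48 = 10.6 mm.

10.6 mm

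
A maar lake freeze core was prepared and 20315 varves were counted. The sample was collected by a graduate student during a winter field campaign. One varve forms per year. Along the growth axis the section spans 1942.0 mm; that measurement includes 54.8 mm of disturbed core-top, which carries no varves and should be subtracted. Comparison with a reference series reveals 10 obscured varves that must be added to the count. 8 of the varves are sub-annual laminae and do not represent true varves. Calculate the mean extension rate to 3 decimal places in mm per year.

0.093 mm per year

Adjusted count: 20315 − 8 + 10 = 20317 varves.
The growth record spans 1942.0 − 54.8 = 1887.2 mm.
Extension rate ≈ 1887.2 / 20317 = 0.093 mm per year.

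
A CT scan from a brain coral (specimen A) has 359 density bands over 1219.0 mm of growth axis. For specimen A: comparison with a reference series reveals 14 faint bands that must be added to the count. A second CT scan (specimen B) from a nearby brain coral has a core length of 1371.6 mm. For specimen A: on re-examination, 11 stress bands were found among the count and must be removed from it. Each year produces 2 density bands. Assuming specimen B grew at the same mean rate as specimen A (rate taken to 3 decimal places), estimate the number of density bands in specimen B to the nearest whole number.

407 density bands

Specimen A: true density band count = 359 − 11 + 14 = 362.
Specimen A: 362 density bands at 2 per year is 362 / 2 = 181 years.
A: Extension rate ≈ 1219.0 / 181 = 6.735 mm per year.
B spans 1371.6 / 6.735 = 203.65 years; at 2 density bands per year that is 203.65 × 2 ≈ 407 density bands.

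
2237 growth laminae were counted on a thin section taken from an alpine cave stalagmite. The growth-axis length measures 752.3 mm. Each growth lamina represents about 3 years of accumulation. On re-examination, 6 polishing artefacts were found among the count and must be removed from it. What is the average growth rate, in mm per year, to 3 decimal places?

True growth lamina count = 2237 − 6 = 2231.
At 3 years per growth lamina, 2231 × 3 = 6693 years.
752.3 mm over 6693 years gives 752.3 / 6693 ≈ 0.112 mm per year.

0.112 mm per year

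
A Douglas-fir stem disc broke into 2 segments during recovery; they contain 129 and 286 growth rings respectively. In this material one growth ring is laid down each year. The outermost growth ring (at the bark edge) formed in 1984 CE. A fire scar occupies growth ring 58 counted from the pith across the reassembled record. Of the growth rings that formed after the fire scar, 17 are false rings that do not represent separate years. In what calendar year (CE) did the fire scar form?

Total growth rings = 129 + 286 = 415.
415 − 58 = 357 growth rings lie beyond the fire scar toward the bark edge.
Excluding 17 false growth rings: 357 − 17 = 340.
The growth ring at the bark edge is 1984 CE, so the fire scar dates to 1984 − 340 = 1644 CE.

1644 CE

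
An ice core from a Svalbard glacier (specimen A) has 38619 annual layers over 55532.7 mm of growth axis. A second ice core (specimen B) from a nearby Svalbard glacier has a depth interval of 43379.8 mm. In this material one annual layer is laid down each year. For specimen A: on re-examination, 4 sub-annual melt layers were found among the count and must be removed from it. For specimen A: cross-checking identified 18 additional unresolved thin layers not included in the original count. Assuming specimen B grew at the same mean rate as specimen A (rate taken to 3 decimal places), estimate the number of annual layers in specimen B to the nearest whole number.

30188 annual layers

Specimen A: correcting the raw count gives 38619 − 4 + 18 = 38633 true annual layers.
A: Extension rate ≈ 55532.7 / 38633 = 1.437 mm/yr.
Specimen B: 43379.8 mm / 1.437 mm per year = 30187.75 years ≈ 30188 annual layers.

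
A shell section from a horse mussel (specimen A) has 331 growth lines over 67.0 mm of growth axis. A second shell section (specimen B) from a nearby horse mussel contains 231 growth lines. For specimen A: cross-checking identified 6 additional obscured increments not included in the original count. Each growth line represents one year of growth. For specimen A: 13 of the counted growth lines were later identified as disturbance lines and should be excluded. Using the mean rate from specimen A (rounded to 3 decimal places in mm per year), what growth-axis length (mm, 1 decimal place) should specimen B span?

Specimen A: true growth line count = 331 − 13 + 6 = 324.
A: 67.0 mm over 324 years gives 67.0 / 324 ≈ 0.207 mm/year.
For B, 0.207 mm/year × 231 years = 47.8 mm.

47.8 mm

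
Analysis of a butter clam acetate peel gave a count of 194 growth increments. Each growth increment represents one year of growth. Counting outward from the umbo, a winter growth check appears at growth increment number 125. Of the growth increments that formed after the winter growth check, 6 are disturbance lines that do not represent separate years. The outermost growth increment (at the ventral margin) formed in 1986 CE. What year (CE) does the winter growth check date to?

The winter growth check sits at growth increment 125 from the umbo, so 194 − 125 = 69 growth increments formed after it.
Removing the 6 false growth increments leaves 69 − 6 = 63 true growth increments beyond the winter growth check.
1986 − 63 = 1923 CE.

1923 CE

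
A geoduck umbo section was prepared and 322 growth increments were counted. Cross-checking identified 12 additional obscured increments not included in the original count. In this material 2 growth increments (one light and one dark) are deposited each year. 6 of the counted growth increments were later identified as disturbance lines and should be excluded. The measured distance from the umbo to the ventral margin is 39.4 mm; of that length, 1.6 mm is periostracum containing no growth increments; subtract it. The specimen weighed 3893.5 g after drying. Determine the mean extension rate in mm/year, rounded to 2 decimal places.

True growth increment count = 322 − 6 + 12 = 328.
With 2 growth increments per year, 328 / 2 = 164 years.
Net length = 39.4 − 1.6 = 37.8 mm.
Mean rate = 37.8 mm / 164 years ≈ 0.23 mm/year.

0.23 mm/year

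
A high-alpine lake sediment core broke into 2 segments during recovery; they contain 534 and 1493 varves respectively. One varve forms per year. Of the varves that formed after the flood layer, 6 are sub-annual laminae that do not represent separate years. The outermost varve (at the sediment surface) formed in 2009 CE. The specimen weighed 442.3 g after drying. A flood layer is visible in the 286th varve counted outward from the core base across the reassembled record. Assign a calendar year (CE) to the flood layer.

274 CE

Total varves = 534 + 1493 = 2027.
Between varve 286 and the sediment surface there are 2027 − 286 = 1741 varves.
1741 − 6 false = 1735 true varves after the flood layer.
2009 − 1735 = 274 CE.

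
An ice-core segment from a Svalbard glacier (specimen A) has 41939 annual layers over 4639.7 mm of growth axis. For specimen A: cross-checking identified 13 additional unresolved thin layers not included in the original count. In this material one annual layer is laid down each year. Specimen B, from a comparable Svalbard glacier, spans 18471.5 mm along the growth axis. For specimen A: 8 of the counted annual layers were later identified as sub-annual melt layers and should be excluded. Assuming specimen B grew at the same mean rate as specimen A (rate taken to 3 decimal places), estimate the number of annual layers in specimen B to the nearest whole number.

166410 annual layers

Specimen A: correcting the raw count gives 41939 − 8 + 13 = 41944 true annual layers.
A: Extension rate ≈ 4639.7 / 41944 = 0.111 mm/yr.
Specimen B: 18471.5 mm / 0.111 mm per year = 166409.91 years ≈ 166410 annual layers.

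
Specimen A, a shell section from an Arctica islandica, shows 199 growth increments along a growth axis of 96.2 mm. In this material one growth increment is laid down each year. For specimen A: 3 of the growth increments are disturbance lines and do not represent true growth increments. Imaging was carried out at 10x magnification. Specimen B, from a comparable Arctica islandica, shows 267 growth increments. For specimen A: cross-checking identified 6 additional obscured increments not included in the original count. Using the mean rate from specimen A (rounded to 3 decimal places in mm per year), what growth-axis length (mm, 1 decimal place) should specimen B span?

Specimen A: true growth increment count = 199 − 3 + 6 = 202.
A: 96.2 mm over 202 years gives 96.2 / 202 ≈ 0.476 mm/year.
Length of B = 0.476 × 267 = 127.1 mm.

127.1 mm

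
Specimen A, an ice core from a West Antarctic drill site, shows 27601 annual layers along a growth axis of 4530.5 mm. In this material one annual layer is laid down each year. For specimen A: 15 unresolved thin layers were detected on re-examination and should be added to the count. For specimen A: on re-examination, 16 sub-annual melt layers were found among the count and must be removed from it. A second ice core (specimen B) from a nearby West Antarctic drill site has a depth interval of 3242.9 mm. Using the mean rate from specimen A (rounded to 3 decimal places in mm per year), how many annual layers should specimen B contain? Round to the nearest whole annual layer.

19774 annual layers

Specimen A: after corrections the count is 27601 − 16 + 15 = 27600 annual layers.
A: Extension rate ≈ 4530.5 / 27600 = 0.164 mm/year.
B spans 3242.9 / 0.164 = 19773.78 years ≈ 19774 annual layers.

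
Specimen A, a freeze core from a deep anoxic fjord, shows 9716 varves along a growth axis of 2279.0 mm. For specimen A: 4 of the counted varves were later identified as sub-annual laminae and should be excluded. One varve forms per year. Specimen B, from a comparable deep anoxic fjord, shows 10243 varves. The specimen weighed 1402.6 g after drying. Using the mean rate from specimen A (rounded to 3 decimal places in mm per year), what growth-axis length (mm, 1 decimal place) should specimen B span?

2407.1 mm

Specimen A: true varve count = 9716 − 4 = 9712.
A: Extension rate ≈ 2279.0 / 9712 = 0.235 mm per year.
B's length ≈ 0.235 × 10243 = 2407.1 mm.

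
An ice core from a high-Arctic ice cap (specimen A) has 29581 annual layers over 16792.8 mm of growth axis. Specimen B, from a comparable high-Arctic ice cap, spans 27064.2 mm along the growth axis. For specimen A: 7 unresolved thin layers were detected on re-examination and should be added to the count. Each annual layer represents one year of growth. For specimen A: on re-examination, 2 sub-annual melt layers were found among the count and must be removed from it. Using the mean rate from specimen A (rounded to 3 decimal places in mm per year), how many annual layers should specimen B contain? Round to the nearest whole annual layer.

Specimen A: correcting the raw count gives 29581 − 2 + 7 = 29586 true annual layers.
A: 16792.8 mm over 29586 years gives 16792.8 / 29586 ≈ 0.568 mm/year.
For B, 27064.2 / 0.568 = 47648.24 years ≈ 47648 annual layers.

47648 annual layers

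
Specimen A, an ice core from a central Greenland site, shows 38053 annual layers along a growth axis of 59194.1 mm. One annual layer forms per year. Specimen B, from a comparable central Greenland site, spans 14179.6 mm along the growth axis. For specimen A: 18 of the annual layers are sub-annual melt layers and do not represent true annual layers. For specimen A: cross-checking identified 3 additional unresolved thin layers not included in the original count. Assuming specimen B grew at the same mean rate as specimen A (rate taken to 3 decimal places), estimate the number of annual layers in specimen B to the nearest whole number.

9113 annual layers

Specimen A: true annual layer count = 38053 − 18 + 3 = 38038.
A: 59194.1 mm over 38038 years gives 59194.1 / 38038 ≈ 1.556 mm/yr.
B spans 14179.6 / 1.556 = 9112.85 years ≈ 9113 annual layers.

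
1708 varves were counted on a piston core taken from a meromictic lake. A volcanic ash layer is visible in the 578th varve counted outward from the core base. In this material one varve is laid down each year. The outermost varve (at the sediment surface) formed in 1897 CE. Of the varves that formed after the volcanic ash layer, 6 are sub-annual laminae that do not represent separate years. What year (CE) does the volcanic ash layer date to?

773 CE

1708 − 578 = 1130 varves lie beyond the volcanic ash layer toward the sediment surface.
Excluding 6 false varves: 1130 − 6 = 1124.
Counting back 1124 years from 1897 CE places the volcanic ash layer in 1897 − 1124 = 773 CE.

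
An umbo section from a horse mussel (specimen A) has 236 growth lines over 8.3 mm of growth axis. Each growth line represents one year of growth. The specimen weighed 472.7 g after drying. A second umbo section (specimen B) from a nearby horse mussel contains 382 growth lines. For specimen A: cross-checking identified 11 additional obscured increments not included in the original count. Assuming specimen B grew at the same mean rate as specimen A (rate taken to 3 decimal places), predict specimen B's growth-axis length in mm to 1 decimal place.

13.0 mm

Specimen A: true growth line count = 236 + 11 = 247.
A: 8.3 mm over 247 years gives 8.3 / 247 ≈ 0.034 mm per year.
B's length ≈ 0.034 × 382 = 13.0 mm.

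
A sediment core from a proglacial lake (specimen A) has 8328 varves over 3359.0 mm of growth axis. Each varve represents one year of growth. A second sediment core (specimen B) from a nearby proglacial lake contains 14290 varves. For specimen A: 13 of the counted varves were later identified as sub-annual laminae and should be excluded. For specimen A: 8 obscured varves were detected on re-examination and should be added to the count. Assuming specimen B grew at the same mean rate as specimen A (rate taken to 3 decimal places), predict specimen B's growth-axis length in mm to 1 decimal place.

5773.2 mm

Specimen A: adjusted count: 8328 − 13 + 8 = 8323 varves.
A: Mean rate = 3359.0 mm / 8323 years ≈ 0.404 mm/year.
For B, 0.404 mm/year × 14290 years = 5773.2 mm.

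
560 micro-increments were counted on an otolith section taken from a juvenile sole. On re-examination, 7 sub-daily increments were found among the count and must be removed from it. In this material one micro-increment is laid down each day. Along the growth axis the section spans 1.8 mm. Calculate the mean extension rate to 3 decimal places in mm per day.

True micro-increment count = 560 − 7 = 553.
1.8 mm over 553 days gives 1.8 / 553 ≈ 0.003 mm per day.

0.003 mm per day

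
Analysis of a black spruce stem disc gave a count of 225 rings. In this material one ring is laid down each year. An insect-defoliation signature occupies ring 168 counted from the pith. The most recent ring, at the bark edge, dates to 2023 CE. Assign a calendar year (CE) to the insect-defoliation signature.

Between ring 168 and the bark edge there are 225 − 168 = 57 rings.
Counting back 57 years from 2023 CE places the insect-defoliation signature in 2023 − 57 = 1966 CE.

1966 CE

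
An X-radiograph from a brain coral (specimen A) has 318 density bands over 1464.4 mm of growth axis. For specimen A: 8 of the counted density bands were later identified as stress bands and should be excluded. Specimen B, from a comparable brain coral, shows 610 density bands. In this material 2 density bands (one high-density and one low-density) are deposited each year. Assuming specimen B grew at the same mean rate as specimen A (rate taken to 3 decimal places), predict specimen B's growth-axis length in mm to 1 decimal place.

2881.6 mm

Specimen A: adjusted count: 318 − 8 = 310 density bands.
Specimen A: 310 density bands at 2 per year is 310 / 2 = 155 years.
A: Mean rate = 1464.4 mm / 155 years ≈ 9.448 mm/year.
Specimen B: 610 density bands at 2 per year is 610 / 2 = 305 years. For B, 9.448 mm/year × 305 years = 2881.6 mm.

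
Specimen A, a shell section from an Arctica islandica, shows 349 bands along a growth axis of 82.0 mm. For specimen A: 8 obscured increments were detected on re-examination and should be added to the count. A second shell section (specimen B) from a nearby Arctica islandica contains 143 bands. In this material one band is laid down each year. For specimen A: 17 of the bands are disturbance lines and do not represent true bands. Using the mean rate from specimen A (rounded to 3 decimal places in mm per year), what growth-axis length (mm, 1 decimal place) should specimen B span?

34.5 mm

Specimen A: true band count = 349 − 17 + 8 = 340.
A: 82.0 mm over 340 years gives 82.0 / 340 ≈ 0.241 mm/yr.
Length of B = 0.241 × 143 = 34.5 mm.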